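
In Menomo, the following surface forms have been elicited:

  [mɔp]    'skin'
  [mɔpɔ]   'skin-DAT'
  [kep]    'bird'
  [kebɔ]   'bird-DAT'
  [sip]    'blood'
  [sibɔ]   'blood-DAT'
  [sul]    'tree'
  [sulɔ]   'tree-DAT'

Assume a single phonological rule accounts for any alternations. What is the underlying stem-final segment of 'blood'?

In [sip] and [sibɔ] the final segment of 'blood' alternates: [p] ~ [b].
Compare 'skin', with invariant [p] in [mɔp] and [mɔpɔ]: an analysis with underlying /p/ and a rule producing [b] before the DAT suffix would wrongly predict alternation here too.
The alternation reflects word-final obstruent devoicing: voiced obstruents become voiceless word-finally. /b/ is underlying.

/b/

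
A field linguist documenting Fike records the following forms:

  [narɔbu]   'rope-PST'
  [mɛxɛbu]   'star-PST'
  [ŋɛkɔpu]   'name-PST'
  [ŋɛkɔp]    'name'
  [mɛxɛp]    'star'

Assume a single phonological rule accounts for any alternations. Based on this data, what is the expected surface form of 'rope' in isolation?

The stem for 'star' ends in [p] in [mɛxɛp] but [b] in [mɛxɛbu].
The stem 'name' ([ŋɛkɔp], [ŋɛkɔpu]) shows [p] unchanged in both environments, so [p] cannot be basic with [b] derived before the PST suffix.
The underlying segment must be /b/; voiced obstruents become voiceless word-finally, yielding [p] there.
The one attested form of 'rope', [narɔbu], shows underlying /narɔb/. Applying the same rule word-finally gives [narɔp].

[narɔp]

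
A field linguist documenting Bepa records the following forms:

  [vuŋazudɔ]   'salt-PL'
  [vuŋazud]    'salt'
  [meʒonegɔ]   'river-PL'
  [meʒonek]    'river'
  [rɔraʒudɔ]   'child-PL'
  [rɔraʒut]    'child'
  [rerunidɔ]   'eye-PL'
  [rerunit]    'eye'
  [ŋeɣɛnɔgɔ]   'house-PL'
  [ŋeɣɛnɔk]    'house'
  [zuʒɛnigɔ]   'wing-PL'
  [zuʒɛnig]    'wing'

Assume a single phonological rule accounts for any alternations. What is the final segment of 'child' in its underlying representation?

/t/

In [rɔraʒudɔ] and [rɔraʒut] the final segment of 'child' alternates: [d] ~ [t].
The stem 'salt' ([vuŋazudɔ], [vuŋazud]) shows [d] unchanged in both environments, so [d] cannot be basic with [t] derived in isolation.
The alternation reflects intervocalic voicing: voiceless stops become voiced between vowels. /t/ is underlying.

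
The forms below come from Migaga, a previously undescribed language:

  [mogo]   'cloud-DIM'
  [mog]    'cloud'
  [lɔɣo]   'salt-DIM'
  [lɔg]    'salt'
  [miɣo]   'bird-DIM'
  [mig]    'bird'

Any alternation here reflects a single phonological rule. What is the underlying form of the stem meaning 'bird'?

/miɣ/

'bird' shows [ɣ] ~ [g] at the end of the stem ([miɣo] vs [mig]).
If /g/ were underlying and a rule turned it into [ɣ] before the DIM suffix, 'cloud' would also alternate; but it has [g] in both [mogo] and [mog].
The underlying segment must be /ɣ/; voiced fricatives become stops word-finally, yielding [g] there.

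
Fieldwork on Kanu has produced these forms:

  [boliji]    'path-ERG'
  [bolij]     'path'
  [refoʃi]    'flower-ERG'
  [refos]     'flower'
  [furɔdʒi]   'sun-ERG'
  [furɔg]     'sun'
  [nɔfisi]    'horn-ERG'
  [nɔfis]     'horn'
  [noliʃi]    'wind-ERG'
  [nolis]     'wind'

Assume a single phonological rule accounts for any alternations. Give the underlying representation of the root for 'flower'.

/refoʃ/

'flower' shows [ʃ] ~ [s] at the end of the stem ([refoʃi] vs [refos]).
The stem 'horn' ([nɔfisi], [nɔfis]) shows [s] unchanged in both environments, so [s] cannot be basic with [ʃ] derived before the ERG suffix.
The alternation reflects depalatalization: palato-alveolar /dʒ/ and /ʃ/ become [g] and [s] when no front vowel follows. /ʃ/ is underlying.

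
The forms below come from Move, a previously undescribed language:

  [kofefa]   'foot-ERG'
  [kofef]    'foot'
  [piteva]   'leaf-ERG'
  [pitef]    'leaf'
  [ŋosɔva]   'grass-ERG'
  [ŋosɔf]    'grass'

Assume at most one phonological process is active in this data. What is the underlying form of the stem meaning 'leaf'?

'leaf' shows [v] ~ [f] at the end of the stem ([piteva] vs [pitef]).
But 'foot' keeps [f] in both environments ([kofefa], [kofef]), so there is no rule changing /f/ to [v] before the ERG suffix.
The underlying segment must be /v/; voiced obstruents become voiceless word-finally, yielding [f] there.
Hence 'leaf' is /pitev/ underlyingly.

/pitev/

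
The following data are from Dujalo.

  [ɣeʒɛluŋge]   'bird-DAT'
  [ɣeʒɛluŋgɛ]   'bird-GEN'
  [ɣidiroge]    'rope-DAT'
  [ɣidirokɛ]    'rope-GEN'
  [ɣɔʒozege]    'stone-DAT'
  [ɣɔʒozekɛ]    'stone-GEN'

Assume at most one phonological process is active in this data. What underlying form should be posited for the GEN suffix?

/-kɛ/

The GEN morpheme has two allomorphs, [-gɛ] and [-kɛ].
The DAT suffix, which begins with [g], is invariant after every stem; so [g] is not altered by any rule here.
The GEN suffix is therefore /-kɛ/ underlyingly, with post-nasal voicing: voiceless stops become voiced after a nasal.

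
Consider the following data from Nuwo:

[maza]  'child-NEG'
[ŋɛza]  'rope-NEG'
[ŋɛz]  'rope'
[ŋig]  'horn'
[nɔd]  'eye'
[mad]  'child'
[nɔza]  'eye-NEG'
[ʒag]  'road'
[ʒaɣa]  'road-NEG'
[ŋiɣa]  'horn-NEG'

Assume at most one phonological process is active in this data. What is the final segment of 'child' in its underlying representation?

/d/

'child' shows [z] ~ [d] at the end of the stem ([maza] vs [mad]).
Compare 'rope', with invariant [z] in [ŋɛza] and [ŋɛz]: an analysis with underlying /z/ and a rule producing [d] in isolation would wrongly predict alternation here too.
The alternation reflects intervocalic spirantization: voiced stops become fricatives between vowels. /d/ is underlying.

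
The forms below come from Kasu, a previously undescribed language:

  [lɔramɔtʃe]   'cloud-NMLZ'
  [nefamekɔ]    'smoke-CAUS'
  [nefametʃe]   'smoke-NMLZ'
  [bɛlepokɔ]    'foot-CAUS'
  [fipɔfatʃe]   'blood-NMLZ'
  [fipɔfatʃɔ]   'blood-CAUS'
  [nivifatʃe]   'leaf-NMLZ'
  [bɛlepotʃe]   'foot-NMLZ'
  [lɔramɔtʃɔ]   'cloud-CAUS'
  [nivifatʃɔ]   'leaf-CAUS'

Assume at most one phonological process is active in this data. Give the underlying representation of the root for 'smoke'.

The root 'smoke' surfaces as [nefamekɔ] and [nefametʃe], with a stem-final [k] ~ [tʃ] alternation.
The stem 'leaf' ([nivifatʃɔ], [nivifatʃe]) shows [tʃ] unchanged in both environments, so [tʃ] cannot be basic with [k] derived before the CAUS suffix.
So /k/ is underlying, and a rule of palatalization before a front vowel — /k/ becomes palato-alveolar [tʃ] before a front vowel — gives [tʃ].
The underlying form of 'smoke' is therefore /nefamek/.

/nefamek/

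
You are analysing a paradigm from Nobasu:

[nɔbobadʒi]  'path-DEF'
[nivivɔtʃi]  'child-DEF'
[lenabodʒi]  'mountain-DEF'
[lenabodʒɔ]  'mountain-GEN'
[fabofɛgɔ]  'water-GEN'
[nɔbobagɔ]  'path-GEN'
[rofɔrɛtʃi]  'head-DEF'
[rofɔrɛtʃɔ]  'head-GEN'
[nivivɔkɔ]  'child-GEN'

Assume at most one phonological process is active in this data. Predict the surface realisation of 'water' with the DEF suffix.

[fabofɛdʒi]

The stem for 'path' ends in [dʒ] in [nɔbobadʒi] but [g] in [nɔbobagɔ].
But 'mountain' keeps [dʒ] in both environments ([lenabodʒi], [lenabodʒɔ]), so there is no rule changing /dʒ/ to [g] before the GEN suffix.
The underlying segment must be /g/; /k/ and /g/ become palato-alveolar [tʃ] and [dʒ] before a front vowel, yielding [dʒ] there.
The one attested form of 'water', [fabofɛgɔ], shows underlying /fabofɛg/. Applying the same rule before a front vowel gives [fabofɛdʒi].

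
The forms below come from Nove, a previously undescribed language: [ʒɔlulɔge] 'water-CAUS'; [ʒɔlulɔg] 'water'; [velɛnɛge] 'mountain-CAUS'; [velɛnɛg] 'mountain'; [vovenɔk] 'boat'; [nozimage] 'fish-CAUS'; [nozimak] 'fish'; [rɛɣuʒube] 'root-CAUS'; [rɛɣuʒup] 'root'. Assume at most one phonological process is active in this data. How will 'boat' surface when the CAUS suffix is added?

[vovenɔge]

In [nozimage] and [nozimak] the final segment of 'fish' alternates: [g] ~ [k].
But 'water' keeps [g] in both environments ([ʒɔlulɔge], [ʒɔlulɔg]), so there is no rule changing /g/ to [k] in isolation.
Therefore /k/ is basic and [g] is derived by intervocalic voicing (voiceless stops become voiced between vowels).
The one attested form of 'boat', [vovenɔk], shows underlying /vovenɔk/. Applying the same rule between vowels gives [vovenɔge].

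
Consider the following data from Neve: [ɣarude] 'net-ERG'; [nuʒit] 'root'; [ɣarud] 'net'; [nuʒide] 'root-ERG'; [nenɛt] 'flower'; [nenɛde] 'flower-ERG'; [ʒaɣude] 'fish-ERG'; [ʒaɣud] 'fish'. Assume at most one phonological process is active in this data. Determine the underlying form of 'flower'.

/nenɛt/

In [nenɛde] and [nenɛt] the final segment of 'flower' alternates: [d] ~ [t].
But 'fish' keeps [d] in both environments ([ʒaɣude], [ʒaɣud]), so there is no rule changing /d/ to [t] in isolation.
Therefore /t/ is basic and [d] is derived by intervocalic voicing (voiceless stops become voiced between vowels).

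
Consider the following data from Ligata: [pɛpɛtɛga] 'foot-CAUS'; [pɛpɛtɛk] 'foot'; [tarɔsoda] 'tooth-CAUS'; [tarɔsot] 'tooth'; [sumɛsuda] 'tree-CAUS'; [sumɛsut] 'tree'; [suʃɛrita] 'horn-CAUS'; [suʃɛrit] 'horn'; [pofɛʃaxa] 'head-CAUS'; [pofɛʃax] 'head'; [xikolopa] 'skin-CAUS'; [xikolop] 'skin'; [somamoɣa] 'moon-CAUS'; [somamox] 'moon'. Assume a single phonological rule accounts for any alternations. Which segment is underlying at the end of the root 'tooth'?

/d/

The stem for 'tooth' ends in [d] in [tarɔsoda] but [t] in [tarɔsot].
If /t/ were underlying and a rule turned it into [d] before the CAUS suffix, 'horn' would also alternate; but it has [t] in both [suʃɛrita] and [suʃɛrit].
The underlying segment must be /d/; voiced obstruents become voiceless word-finally, yielding [t] there.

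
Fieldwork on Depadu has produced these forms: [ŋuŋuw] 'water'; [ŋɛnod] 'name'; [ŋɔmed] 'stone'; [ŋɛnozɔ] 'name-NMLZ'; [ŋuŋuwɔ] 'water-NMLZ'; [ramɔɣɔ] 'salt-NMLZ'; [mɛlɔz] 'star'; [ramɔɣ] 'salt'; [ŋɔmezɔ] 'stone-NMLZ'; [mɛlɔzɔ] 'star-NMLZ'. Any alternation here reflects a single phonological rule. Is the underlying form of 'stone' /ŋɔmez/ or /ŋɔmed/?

The root 'stone' surfaces as [ŋɔmed] and [ŋɔmezɔ], with a stem-final [d] ~ [z] alternation.
The stem 'star' ([mɛlɔz], [mɛlɔzɔ]) shows [z] unchanged in both environments, so [z] cannot be basic with [d] derived in isolation.
The alternation reflects intervocalic spirantization: voiced stops become fricatives between vowels. /d/ is underlying.

/ŋɔmed/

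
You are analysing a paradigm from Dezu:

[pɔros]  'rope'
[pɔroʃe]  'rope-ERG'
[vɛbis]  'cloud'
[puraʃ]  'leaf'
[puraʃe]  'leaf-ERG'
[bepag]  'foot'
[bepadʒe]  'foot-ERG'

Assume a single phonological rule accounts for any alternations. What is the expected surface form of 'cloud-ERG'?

[vɛbiʃe]

'rope' shows [s] ~ [ʃ] at the end of the stem ([pɔros] vs [pɔroʃe]).
The stem 'leaf' ([puraʃ], [puraʃe]) shows [ʃ] unchanged in both environments, so [ʃ] cannot be basic with [s] derived in isolation.
The alternation reflects palatalization before a front vowel: /g/ and /s/ become palato-alveolar [dʒ] and [ʃ] before a front vowel. /s/ is underlying.
From [vɛbis] the stem 'cloud' is /vɛbis/; before a front vowel this yields [vɛbiʃe].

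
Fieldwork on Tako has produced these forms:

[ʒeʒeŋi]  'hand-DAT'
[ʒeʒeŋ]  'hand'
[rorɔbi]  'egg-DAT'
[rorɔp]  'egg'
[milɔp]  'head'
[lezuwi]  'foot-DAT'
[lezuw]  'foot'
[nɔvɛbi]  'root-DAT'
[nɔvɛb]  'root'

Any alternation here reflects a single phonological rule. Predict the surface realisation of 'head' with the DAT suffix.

The root 'egg' surfaces as [rorɔbi] and [rorɔp], with a stem-final [b] ~ [p] alternation.
The stem 'root' ([nɔvɛbi], [nɔvɛb]) shows [b] unchanged in both environments, so [b] cannot be basic with [p] derived in isolation.
The underlying segment must be /p/; voiceless stops become voiced between vowels, yielding [b] there.
From [milɔp] the stem 'head' is /milɔp/; between vowels this yields [milɔbi].

[milɔbi]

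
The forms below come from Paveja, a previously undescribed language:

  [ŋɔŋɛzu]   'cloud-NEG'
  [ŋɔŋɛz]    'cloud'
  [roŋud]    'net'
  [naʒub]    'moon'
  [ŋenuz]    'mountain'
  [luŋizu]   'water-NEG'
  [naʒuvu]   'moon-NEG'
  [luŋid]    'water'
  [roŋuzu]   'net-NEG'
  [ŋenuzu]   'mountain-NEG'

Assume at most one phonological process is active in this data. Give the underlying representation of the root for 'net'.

/roŋud/

In [roŋud] and [roŋuzu] the final segment of 'net' alternates: [d] ~ [z].
The stem 'cloud' ([ŋɔŋɛz], [ŋɔŋɛzu]) shows [z] unchanged in both environments, so [z] cannot be basic with [d] derived in isolation.
Therefore /d/ is basic and [z] is derived by intervocalic spirantization (voiced stops become fricatives between vowels).
Hence 'net' is /roŋud/ underlyingly.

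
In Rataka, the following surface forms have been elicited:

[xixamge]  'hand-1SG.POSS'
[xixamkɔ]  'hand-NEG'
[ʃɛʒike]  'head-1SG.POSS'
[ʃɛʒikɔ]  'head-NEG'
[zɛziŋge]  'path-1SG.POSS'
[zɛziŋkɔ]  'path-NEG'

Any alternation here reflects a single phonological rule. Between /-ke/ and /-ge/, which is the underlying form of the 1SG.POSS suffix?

/-ge/

The 1SG.POSS suffix surfaces as [-ge] and [-ke], depending on the final segment of the stem.
By contrast the NEG suffix keeps its initial [k] throughout — that segment must be underlying.
So the underlying form is /-ge/, and voiced stops become voiceless after a vowel.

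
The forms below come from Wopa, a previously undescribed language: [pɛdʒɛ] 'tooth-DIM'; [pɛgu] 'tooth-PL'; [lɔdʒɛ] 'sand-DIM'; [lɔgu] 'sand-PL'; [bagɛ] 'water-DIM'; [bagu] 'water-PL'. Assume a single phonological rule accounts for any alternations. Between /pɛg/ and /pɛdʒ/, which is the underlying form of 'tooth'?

In [pɛdʒɛ] and [pɛgu] the final segment of 'tooth' alternates: [dʒ] ~ [g].
The stem 'water' ([bagɛ], [bagu]) shows [g] unchanged in both environments, so [g] cannot be basic with [dʒ] derived before the DIM suffix.
The alternation reflects depalatalization: palato-alveolar /dʒ/ becomes [g] when no front vowel follows. /dʒ/ is underlying.

/pɛdʒ/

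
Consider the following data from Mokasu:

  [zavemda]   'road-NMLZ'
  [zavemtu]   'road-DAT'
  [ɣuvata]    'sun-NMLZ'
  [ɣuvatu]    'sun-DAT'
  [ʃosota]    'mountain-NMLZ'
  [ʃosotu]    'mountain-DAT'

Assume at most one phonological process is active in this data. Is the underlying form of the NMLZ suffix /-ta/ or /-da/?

The NMLZ suffix surfaces as [-da] and [-ta], depending on the final segment of the stem.
The DAT suffix, which begins with [t], is invariant after every stem; so [t] is not altered by any rule here.
The NMLZ suffix is therefore /-da/ underlyingly, with post-vocalic devoicing: voiced stops become voiceless after a vowel.

/-da/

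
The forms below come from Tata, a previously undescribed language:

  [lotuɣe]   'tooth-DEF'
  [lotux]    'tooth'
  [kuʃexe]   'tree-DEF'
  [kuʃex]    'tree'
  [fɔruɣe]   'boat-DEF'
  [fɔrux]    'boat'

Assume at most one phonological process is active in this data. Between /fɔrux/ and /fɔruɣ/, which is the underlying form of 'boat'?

/fɔruɣ/

The stem for 'boat' ends in [ɣ] in [fɔruɣe] but [x] in [fɔrux].
The stem 'tree' ([kuʃexe], [kuʃex]) shows [x] unchanged in both environments, so [x] cannot be basic with [ɣ] derived before the DEF suffix.
The alternation reflects word-final obstruent devoicing: voiced obstruents become voiceless word-finally. /ɣ/ is underlying.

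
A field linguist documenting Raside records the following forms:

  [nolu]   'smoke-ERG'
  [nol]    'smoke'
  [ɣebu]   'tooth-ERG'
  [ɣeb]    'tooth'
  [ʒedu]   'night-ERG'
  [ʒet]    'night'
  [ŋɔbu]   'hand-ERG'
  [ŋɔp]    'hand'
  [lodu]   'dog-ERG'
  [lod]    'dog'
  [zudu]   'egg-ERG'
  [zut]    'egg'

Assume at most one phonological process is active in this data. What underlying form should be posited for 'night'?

The stem for 'night' ends in [d] in [ʒedu] but [t] in [ʒet].
But 'dog' keeps [d] in both environments ([lodu], [lod]), so there is no rule changing /d/ to [t] in isolation.
Therefore /t/ is basic and [d] is derived by intervocalic voicing (voiceless stops become voiced between vowels).
The underlying form of 'night' is therefore /ʒet/.

/ʒet/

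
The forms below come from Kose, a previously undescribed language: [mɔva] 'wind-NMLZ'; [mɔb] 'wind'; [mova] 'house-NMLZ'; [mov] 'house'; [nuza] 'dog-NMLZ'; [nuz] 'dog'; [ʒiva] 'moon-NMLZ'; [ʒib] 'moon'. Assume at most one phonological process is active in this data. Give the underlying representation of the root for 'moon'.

The stem for 'moon' ends in [v] in [ʒiva] but [b] in [ʒib].
If /v/ were underlying and a rule turned it into [b] in isolation, 'house' would also alternate; but it has [v] in both [mova] and [mov].
The alternation reflects intervocalic spirantization: voiced stops become fricatives between vowels. /b/ is underlying.

/ʒib/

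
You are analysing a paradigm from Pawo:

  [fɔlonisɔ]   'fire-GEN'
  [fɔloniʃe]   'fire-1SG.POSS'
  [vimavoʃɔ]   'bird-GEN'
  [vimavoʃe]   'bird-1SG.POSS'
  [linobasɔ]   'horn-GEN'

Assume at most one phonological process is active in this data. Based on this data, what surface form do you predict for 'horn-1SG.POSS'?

'fire' shows [s] ~ [ʃ] at the end of the stem ([fɔlonisɔ] vs [fɔloniʃe]).
If /ʃ/ were underlying and a rule turned it into [s] before the GEN suffix, 'bird' would also alternate; but it has [ʃ] in both [vimavoʃɔ] and [vimavoʃe].
Therefore /s/ is basic and [ʃ] is derived by palatalization before a front vowel (/s/ becomes palato-alveolar [ʃ] before a front vowel).
From [linobasɔ] the stem 'horn' is /linobas/; before a front vowel this yields [linobaʃe].

[linobaʃe]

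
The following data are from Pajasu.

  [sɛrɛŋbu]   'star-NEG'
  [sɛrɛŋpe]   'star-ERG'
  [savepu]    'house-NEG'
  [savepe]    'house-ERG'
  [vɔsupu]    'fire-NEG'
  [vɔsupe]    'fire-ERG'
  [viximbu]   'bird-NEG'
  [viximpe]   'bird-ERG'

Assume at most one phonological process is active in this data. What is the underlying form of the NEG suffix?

The NEG suffix surfaces as [-bu] and [-pu], depending on the final segment of the stem.
By contrast the ERG suffix keeps its initial [p] throughout — that segment must be underlying.
The NEG suffix is therefore /-bu/ underlyingly, with post-vocalic devoicing: voiced stops become voiceless after a vowel.

/-bu/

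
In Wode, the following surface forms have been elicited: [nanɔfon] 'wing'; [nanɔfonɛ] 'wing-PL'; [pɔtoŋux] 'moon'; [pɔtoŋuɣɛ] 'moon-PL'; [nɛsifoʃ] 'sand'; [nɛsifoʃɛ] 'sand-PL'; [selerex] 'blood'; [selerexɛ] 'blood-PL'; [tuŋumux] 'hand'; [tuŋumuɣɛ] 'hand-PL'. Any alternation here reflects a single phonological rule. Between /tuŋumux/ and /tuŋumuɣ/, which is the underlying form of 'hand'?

/tuŋumuɣ/

'hand' shows [x] ~ [ɣ] at the end of the stem ([tuŋumux] vs [tuŋumuɣɛ]).
The stem 'blood' ([selerex], [selerexɛ]) shows [x] unchanged in both environments, so [x] cannot be basic with [ɣ] derived before the PL suffix.
Therefore /ɣ/ is basic and [x] is derived by word-final obstruent devoicing (voiced obstruents become voiceless word-finally).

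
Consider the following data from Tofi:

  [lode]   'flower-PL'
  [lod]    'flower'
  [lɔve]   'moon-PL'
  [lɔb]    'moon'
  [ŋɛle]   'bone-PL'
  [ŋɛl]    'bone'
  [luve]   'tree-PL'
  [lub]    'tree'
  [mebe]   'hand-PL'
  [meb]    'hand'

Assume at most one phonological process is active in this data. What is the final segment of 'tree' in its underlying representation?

/v/

The root 'tree' surfaces as [luve] and [lub], with a stem-final [v] ~ [b] alternation.
If /b/ were underlying and a rule turned it into [v] before the PL suffix, 'hand' would also alternate; but it has [b] in both [mebe] and [meb].
The alternation reflects word-final hardening: voiced fricatives become stops word-finally. /v/ is underlying.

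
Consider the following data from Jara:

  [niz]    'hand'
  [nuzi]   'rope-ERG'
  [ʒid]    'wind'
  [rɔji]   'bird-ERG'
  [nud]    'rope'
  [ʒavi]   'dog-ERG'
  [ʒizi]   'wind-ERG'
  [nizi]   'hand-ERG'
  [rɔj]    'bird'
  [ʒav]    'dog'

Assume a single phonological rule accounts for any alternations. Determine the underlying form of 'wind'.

'wind' shows [d] ~ [z] at the end of the stem ([ʒid] vs [ʒizi]).
If /z/ were underlying and a rule turned it into [d] in isolation, 'hand' would also alternate; but it has [z] in both [niz] and [nizi].
Therefore /d/ is basic and [z] is derived by intervocalic spirantization (voiced stops become fricatives between vowels).

/ʒid/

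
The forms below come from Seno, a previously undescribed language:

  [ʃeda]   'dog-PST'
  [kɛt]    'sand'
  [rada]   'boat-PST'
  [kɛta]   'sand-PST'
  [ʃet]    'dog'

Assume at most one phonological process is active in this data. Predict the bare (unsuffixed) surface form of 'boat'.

[rat]

'dog' shows [t] ~ [d] at the end of the stem ([ʃet] vs [ʃeda]).
But 'sand' keeps [t] in both environments ([kɛt], [kɛta]), so there is no rule changing /t/ to [d] before the PST suffix.
The alternation reflects word-final obstruent devoicing: voiced obstruents become voiceless word-finally. /d/ is underlying.
The one attested form of 'boat', [rada], shows underlying /rad/. Applying the same rule word-finally gives [rat].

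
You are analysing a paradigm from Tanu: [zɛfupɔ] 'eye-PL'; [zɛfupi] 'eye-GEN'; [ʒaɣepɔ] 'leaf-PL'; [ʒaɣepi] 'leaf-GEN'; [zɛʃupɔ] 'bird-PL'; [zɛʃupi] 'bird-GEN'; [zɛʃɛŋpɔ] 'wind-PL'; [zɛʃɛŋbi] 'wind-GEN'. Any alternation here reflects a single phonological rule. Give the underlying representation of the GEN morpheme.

The GEN suffix surfaces as [-bi] and [-pi], depending on the final segment of the stem.
By contrast the PL suffix keeps its initial [p] throughout — that segment must be underlying.
The GEN suffix is therefore /-bi/ underlyingly, with post-vocalic devoicing: voiced stops become voiceless after a vowel.

/-bi/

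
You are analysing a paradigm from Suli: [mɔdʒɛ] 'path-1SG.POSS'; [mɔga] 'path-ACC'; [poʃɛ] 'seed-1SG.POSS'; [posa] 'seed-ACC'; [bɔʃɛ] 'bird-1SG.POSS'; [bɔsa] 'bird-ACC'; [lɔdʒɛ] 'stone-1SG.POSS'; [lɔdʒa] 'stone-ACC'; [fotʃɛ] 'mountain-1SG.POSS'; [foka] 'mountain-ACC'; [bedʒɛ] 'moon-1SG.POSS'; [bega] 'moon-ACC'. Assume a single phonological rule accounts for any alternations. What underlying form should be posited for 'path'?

In [mɔdʒɛ] and [mɔga] the final segment of 'path' alternates: [dʒ] ~ [g].
But 'stone' keeps [dʒ] in both environments ([lɔdʒɛ], [lɔdʒa]), so there is no rule changing /dʒ/ to [g] before the ACC suffix.
So /g/ is underlying, and a rule of palatalization before a front vowel — /k/, /g/ and /s/ become palato-alveolar [tʃ], [dʒ] and [ʃ] before a front vowel — gives [dʒ].
So 'path' = /mɔg/.

/mɔg/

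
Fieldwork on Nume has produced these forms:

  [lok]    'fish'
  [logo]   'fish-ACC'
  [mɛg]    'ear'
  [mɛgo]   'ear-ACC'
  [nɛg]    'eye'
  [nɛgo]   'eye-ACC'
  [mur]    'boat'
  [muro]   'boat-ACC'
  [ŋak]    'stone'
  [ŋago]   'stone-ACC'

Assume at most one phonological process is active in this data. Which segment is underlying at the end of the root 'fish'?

/k/

The root 'fish' surfaces as [lok] and [logo], with a stem-final [k] ~ [g] alternation.
But 'eye' keeps [g] in both environments ([nɛg], [nɛgo]), so there is no rule changing /g/ to [k] in isolation.
Therefore /k/ is basic and [g] is derived by intervocalic voicing (voiceless stops become voiced between vowels).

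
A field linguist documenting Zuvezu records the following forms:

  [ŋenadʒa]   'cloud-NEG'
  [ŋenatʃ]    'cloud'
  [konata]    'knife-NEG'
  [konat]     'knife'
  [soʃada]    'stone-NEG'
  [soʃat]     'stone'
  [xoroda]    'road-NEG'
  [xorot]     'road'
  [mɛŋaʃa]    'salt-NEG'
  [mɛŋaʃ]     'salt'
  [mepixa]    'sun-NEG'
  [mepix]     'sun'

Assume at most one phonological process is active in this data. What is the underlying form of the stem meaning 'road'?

/xorod/

In [xoroda] and [xorot] the final segment of 'road' alternates: [d] ~ [t].
The stem 'knife' ([konata], [konat]) shows [t] unchanged in both environments, so [t] cannot be basic with [d] derived before the NEG suffix.
Therefore /d/ is basic and [t] is derived by word-final obstruent devoicing (voiced obstruents become voiceless word-finally).
The underlying form of 'road' is therefore /xorod/.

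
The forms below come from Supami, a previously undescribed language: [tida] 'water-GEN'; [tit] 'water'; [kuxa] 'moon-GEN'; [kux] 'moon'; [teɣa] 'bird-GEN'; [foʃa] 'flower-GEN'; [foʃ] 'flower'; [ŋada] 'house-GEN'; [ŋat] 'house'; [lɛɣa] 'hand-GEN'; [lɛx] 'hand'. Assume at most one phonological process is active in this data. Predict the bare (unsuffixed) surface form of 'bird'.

[tex]

In [lɛɣa] and [lɛx] the final segment of 'hand' alternates: [ɣ] ~ [x].
Compare 'moon', with invariant [x] in [kuxa] and [kux]: an analysis with underlying /x/ and a rule producing [ɣ] before the GEN suffix would wrongly predict alternation here too.
So /ɣ/ is underlying, and a rule of word-final obstruent devoicing — voiced obstruents become voiceless word-finally — gives [x].
From [teɣa] the stem 'bird' is /teɣ/; word-finally this yields [tex].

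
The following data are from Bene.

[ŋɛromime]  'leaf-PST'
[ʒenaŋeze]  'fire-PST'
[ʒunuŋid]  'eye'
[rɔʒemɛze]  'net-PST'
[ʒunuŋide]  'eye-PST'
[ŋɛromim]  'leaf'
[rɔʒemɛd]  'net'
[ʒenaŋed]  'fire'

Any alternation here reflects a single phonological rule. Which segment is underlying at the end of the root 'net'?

/z/

In [rɔʒemɛd] and [rɔʒemɛze] the final segment of 'net' alternates: [d] ~ [z].
If /d/ were underlying and a rule turned it into [z] before the PST suffix, 'eye' would also alternate; but it has [d] in both [ʒunuŋid] and [ʒunuŋide].
The alternation reflects word-final hardening: voiced fricatives become stops word-finally. /z/ is underlying.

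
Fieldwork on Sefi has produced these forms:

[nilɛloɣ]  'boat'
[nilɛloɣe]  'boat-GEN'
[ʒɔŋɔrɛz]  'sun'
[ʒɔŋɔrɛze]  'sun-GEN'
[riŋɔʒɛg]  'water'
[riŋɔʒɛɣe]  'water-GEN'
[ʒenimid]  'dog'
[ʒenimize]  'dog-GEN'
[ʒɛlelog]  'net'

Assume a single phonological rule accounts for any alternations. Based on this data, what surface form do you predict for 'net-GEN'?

[ʒɛleloɣe]

'water' shows [g] ~ [ɣ] at the end of the stem ([riŋɔʒɛg] vs [riŋɔʒɛɣe]).
But 'boat' keeps [ɣ] in both environments ([nilɛloɣ], [nilɛloɣe]), so there is no rule changing /ɣ/ to [g] in isolation.
The underlying segment must be /g/; voiced stops become fricatives between vowels, yielding [ɣ] there.
The one attested form of 'net', [ʒɛlelog], shows underlying /ʒɛlelog/. Applying the same rule between vowels gives [ʒɛleloɣe].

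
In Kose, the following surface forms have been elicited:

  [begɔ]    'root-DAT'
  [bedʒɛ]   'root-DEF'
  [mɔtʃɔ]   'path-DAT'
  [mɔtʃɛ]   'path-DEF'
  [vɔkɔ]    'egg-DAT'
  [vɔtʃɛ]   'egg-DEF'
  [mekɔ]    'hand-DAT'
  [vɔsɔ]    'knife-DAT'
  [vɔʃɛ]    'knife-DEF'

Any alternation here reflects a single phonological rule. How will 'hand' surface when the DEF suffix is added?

The root 'egg' surfaces as [vɔkɔ] and [vɔtʃɛ], with a stem-final [k] ~ [tʃ] alternation.
But 'path' keeps [tʃ] in both environments ([mɔtʃɔ], [mɔtʃɛ]), so there is no rule changing /tʃ/ to [k] before the DAT suffix.
Therefore /k/ is basic and [tʃ] is derived by palatalization before a front vowel (/k/, /g/ and /s/ become palato-alveolar [tʃ], [dʒ] and [ʃ] before a front vowel).
The one attested form of 'hand', [mekɔ], shows underlying /mek/. Applying the same rule before a front vowel gives [metʃɛ].

[metʃɛ]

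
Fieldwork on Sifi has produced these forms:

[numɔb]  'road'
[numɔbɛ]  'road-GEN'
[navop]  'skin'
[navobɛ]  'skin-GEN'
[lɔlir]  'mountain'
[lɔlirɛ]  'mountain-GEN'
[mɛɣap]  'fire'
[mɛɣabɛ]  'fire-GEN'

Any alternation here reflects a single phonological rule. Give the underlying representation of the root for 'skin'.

The root 'skin' surfaces as [navop] and [navobɛ], with a stem-final [p] ~ [b] alternation.
Compare 'road', with invariant [b] in [numɔb] and [numɔbɛ]: an analysis with underlying /b/ and a rule producing [p] in isolation would wrongly predict alternation here too.
The underlying segment must be /p/; voiceless stops become voiced between vowels, yielding [b] there.

/navop/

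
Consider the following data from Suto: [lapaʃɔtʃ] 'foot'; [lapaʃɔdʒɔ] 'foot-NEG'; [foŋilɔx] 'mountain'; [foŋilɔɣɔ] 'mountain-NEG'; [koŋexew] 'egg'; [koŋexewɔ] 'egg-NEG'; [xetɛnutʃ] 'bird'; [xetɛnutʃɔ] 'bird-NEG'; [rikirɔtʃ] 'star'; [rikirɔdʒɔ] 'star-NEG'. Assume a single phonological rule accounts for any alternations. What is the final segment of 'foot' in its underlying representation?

In [lapaʃɔtʃ] and [lapaʃɔdʒɔ] the final segment of 'foot' alternates: [tʃ] ~ [dʒ].
Compare 'bird', with invariant [tʃ] in [xetɛnutʃ] and [xetɛnutʃɔ]: an analysis with underlying /tʃ/ and a rule producing [dʒ] before the NEG suffix would wrongly predict alternation here too.
So /dʒ/ is underlying, and a rule of word-final obstruent devoicing — voiced obstruents become voiceless word-finally — gives [tʃ].

/dʒ/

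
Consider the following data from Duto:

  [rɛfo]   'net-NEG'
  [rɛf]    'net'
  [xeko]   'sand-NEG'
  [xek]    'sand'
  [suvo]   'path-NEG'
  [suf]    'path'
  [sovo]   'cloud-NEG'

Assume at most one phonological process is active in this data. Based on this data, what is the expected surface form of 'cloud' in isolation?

The stem for 'path' ends in [v] in [suvo] but [f] in [suf].
If /f/ were underlying and a rule turned it into [v] before the NEG suffix, 'net' would also alternate; but it has [f] in both [rɛfo] and [rɛf].
The underlying segment must be /v/; voiced obstruents become voiceless word-finally, yielding [f] there.
The one attested form of 'cloud', [sovo], shows underlying /sov/. Applying the same rule word-finally gives [sof].

[sof]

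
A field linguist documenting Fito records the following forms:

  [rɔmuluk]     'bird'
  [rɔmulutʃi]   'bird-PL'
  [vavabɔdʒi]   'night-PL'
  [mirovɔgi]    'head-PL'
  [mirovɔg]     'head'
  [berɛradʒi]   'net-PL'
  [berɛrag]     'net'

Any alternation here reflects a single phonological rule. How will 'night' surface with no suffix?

The root 'net' surfaces as [berɛrag] and [berɛradʒi], with a stem-final [g] ~ [dʒ] alternation.
The stem 'head' ([mirovɔg], [mirovɔgi]) shows [g] unchanged in both environments, so [g] cannot be basic with [dʒ] derived before the PL suffix.
Therefore /dʒ/ is basic and [g] is derived by depalatalization (palato-alveolar /tʃ/ and /dʒ/ become [k] and [g] when no front vowel follows).
The one attested form of 'night', [vavabɔdʒi], shows underlying /vavabɔdʒ/. Applying the same rule when no front vowel follows gives [vavabɔg].

[vavabɔg]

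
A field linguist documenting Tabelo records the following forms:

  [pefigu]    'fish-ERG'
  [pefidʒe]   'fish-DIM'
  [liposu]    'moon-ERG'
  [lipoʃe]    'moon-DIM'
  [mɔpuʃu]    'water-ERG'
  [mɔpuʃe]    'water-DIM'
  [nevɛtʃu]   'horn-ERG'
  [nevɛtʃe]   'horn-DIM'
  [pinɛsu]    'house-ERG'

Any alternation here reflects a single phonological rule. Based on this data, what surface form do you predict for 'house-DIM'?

[pinɛʃe]

The root 'moon' surfaces as [liposu] and [lipoʃe], with a stem-final [s] ~ [ʃ] alternation.
Compare 'water', with invariant [ʃ] in [mɔpuʃu] and [mɔpuʃe]: an analysis with underlying /ʃ/ and a rule producing [s] before the ERG suffix would wrongly predict alternation here too.
The underlying segment must be /s/; /g/ and /s/ become palato-alveolar [dʒ] and [ʃ] before a front vowel, yielding [ʃ] there.
From [pinɛsu] the stem 'house' is /pinɛs/; before a front vowel this yields [pinɛʃe].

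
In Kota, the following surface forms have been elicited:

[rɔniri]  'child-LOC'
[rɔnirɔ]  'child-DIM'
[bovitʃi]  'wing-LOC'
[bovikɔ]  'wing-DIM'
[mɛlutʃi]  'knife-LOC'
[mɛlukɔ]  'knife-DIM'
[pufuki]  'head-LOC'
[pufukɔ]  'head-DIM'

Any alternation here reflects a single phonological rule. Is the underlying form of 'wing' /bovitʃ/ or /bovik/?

/bovitʃ/

The stem for 'wing' ends in [tʃ] in [bovitʃi] but [k] in [bovikɔ].
If /k/ were underlying and a rule turned it into [tʃ] before the LOC suffix, 'head' would also alternate; but it has [k] in both [pufuki] and [pufukɔ].
The underlying segment must be /tʃ/; palato-alveolar /tʃ/ becomes [k] when no front vowel follows, yielding [k] there.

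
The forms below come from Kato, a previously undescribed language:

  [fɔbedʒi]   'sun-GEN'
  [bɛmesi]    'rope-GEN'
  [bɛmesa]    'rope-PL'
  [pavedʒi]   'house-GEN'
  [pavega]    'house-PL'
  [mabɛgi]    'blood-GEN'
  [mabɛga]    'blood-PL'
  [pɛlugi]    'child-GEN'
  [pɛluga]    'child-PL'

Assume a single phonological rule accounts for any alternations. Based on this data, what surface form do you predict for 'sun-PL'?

In [pavedʒi] and [pavega] the final segment of 'house' alternates: [dʒ] ~ [g].
If /g/ were underlying and a rule turned it into [dʒ] before the GEN suffix, 'blood' would also alternate; but it has [g] in both [mabɛgi] and [mabɛga].
The underlying segment must be /dʒ/; palato-alveolar /dʒ/ becomes [g] when no front vowel follows, yielding [g] there.
From [fɔbedʒi] the stem 'sun' is /fɔbedʒ/; when no front vowel follows this yields [fɔbega].

[fɔbega]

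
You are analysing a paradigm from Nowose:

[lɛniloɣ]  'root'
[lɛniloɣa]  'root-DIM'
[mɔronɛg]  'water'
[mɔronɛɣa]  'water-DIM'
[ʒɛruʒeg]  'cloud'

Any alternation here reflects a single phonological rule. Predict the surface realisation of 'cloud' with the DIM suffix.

In [mɔronɛg] and [mɔronɛɣa] the final segment of 'water' alternates: [g] ~ [ɣ].
Compare 'root', with invariant [ɣ] in [lɛniloɣ] and [lɛniloɣa]: an analysis with underlying /ɣ/ and a rule producing [g] in isolation would wrongly predict alternation here too.
The alternation reflects intervocalic spirantization: voiced stops become fricatives between vowels. /g/ is underlying.
From [ʒɛruʒeg] the stem 'cloud' is /ʒɛruʒeg/; between vowels this yields [ʒɛruʒeɣa].

[ʒɛruʒeɣa]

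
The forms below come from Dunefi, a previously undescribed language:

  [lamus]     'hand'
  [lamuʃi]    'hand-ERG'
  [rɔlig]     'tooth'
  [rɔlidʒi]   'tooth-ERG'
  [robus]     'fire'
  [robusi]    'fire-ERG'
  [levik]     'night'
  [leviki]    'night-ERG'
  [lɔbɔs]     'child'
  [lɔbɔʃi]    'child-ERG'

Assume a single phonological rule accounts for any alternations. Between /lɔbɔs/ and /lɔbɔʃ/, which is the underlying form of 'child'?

'child' shows [s] ~ [ʃ] at the end of the stem ([lɔbɔs] vs [lɔbɔʃi]).
Compare 'fire', with invariant [s] in [robus] and [robusi]: an analysis with underlying /s/ and a rule producing [ʃ] before the ERG suffix would wrongly predict alternation here too.
The underlying segment must be /ʃ/; palato-alveolar /dʒ/ and /ʃ/ become [g] and [s] when no front vowel follows, yielding [s] there.

/lɔbɔʃ/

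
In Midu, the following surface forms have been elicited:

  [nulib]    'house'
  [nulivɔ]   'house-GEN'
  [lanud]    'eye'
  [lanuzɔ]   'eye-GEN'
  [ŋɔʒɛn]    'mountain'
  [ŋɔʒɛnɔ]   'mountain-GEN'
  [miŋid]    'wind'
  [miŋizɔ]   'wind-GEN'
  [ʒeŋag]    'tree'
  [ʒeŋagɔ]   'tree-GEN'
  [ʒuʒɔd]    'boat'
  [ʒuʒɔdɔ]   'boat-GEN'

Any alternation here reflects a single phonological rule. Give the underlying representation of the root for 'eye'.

The stem for 'eye' ends in [d] in [lanud] but [z] in [lanuzɔ].
Compare 'boat', with invariant [d] in [ʒuʒɔd] and [ʒuʒɔdɔ]: an analysis with underlying /d/ and a rule producing [z] before the GEN suffix would wrongly predict alternation here too.
The alternation reflects word-final hardening: voiced fricatives become stops word-finally. /z/ is underlying.
So 'eye' = /lanuz/.

/lanuz/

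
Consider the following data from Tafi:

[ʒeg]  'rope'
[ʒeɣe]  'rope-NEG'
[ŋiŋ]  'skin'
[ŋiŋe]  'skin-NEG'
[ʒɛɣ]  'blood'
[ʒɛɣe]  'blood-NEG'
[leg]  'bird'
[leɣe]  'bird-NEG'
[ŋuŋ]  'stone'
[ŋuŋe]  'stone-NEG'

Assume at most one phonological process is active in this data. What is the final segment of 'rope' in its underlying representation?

In [ʒeg] and [ʒeɣe] the final segment of 'rope' alternates: [g] ~ [ɣ].
But 'blood' keeps [ɣ] in both environments ([ʒɛɣ], [ʒɛɣe]), so there is no rule changing /ɣ/ to [g] in isolation.
So /g/ is underlying, and a rule of intervocalic spirantization — voiced stops become fricatives between vowels — gives [ɣ].

/g/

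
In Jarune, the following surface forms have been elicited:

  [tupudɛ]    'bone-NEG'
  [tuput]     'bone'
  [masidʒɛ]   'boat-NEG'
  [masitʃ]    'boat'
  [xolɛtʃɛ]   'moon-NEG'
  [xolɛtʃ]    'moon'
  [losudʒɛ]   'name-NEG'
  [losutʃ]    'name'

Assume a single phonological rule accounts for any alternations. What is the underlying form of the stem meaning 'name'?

/losudʒ/

The stem for 'name' ends in [dʒ] in [losudʒɛ] but [tʃ] in [losutʃ].
The stem 'moon' ([xolɛtʃɛ], [xolɛtʃ]) shows [tʃ] unchanged in both environments, so [tʃ] cannot be basic with [dʒ] derived before the NEG suffix.
The alternation reflects word-final obstruent devoicing: voiced obstruents become voiceless word-finally. /dʒ/ is underlying.
Hence 'name' is /losudʒ/ underlyingly.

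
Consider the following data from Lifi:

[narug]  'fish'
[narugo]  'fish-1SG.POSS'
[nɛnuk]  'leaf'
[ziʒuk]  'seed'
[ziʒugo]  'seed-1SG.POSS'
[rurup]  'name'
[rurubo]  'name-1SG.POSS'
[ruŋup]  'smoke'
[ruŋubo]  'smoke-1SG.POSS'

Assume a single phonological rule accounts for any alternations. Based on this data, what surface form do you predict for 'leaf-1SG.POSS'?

[nɛnugo]

The root 'seed' surfaces as [ziʒuk] and [ziʒugo], with a stem-final [k] ~ [g] alternation.
The stem 'fish' ([narug], [narugo]) shows [g] unchanged in both environments, so [g] cannot be basic with [k] derived in isolation.
The underlying segment must be /k/; voiceless stops become voiced between vowels, yielding [g] there.
From [nɛnuk] the stem 'leaf' is /nɛnuk/; between vowels this yields [nɛnugo].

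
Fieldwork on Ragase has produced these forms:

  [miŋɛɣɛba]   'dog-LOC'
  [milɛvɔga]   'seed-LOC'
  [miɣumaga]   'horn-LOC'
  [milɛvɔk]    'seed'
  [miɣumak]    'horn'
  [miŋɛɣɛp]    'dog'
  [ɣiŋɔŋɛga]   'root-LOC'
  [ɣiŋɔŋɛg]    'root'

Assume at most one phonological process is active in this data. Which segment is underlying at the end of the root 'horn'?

The stem for 'horn' ends in [g] in [miɣumaga] but [k] in [miɣumak].
The stem 'root' ([ɣiŋɔŋɛga], [ɣiŋɔŋɛg]) shows [g] unchanged in both environments, so [g] cannot be basic with [k] derived in isolation.
The underlying segment must be /k/; voiceless stops become voiced between vowels, yielding [g] there.

/k/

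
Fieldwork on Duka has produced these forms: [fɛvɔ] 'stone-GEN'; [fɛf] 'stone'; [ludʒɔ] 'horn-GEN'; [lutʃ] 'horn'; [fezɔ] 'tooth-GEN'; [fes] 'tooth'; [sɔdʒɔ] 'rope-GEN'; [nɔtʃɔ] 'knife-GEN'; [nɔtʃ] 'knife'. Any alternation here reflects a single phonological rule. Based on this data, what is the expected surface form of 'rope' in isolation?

[sɔtʃ]

'horn' shows [dʒ] ~ [tʃ] at the end of the stem ([ludʒɔ] vs [lutʃ]).
But 'knife' keeps [tʃ] in both environments ([nɔtʃɔ], [nɔtʃ]), so there is no rule changing /tʃ/ to [dʒ] before the GEN suffix.
So /dʒ/ is underlying, and a rule of word-final obstruent devoicing — voiced obstruents become voiceless word-finally — gives [tʃ].
From [sɔdʒɔ] the stem 'rope' is /sɔdʒ/; word-finally this yields [sɔtʃ].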